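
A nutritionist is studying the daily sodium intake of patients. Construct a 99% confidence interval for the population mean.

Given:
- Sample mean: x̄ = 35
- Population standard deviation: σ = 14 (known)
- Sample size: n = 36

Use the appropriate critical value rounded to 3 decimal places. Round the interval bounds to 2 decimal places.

The population standard deviation σ is known, so use a z-interval (standard normal critical value).

For 99% confidence, z* = 2.576 (from standard normal table)

Standard error: SE = σ/√n = 14/√36 = 2.333333

Margin of error: E = z* × SE = 2.576 × 2.333333 = 6.0107

Z-interval: x̄ ± E = 35 ± 6.0107 = (28.9893, 41.0107)

Rounded to 2 decimal places:

(28.99, 41.01)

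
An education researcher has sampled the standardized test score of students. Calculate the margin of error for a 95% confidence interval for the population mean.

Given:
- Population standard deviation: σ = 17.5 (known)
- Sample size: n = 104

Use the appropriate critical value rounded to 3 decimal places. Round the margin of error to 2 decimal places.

The population standard deviation σ is known, so use the z-interval margin of error formula.

For 95% confidence, z* = 1.96 (from standard normal table)

Margin of error formula for z-interval: E = z* × σ/√n

E = 1.96 × 17.5/√104
  = 1.96 × 1.716016
  = 3.3634

Rounded to 2 decimal places:

3.36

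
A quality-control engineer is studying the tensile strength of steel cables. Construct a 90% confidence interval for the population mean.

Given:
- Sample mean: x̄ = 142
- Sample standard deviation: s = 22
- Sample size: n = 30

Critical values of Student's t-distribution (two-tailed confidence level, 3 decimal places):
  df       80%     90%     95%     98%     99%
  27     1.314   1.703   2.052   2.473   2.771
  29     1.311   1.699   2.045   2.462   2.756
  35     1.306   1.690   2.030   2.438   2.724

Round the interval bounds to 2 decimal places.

The population standard deviation σ is unknown (only the sample standard deviation s is given), so use a t-interval with df = n - 1 = 30 - 1 = 29.

For 90% confidence with df = 29, t* = 1.699 (from t-table)

Standard error: SE = s/√n = 22/√30 = 4.016632

Margin of error: E = t* × SE = 1.699 × 4.016632 = 6.8243

T-interval: x̄ ± E = 142 ± 6.8243 = (135.1757, 148.8243)

Rounded to 2 decimal places:

(135.18, 148.82)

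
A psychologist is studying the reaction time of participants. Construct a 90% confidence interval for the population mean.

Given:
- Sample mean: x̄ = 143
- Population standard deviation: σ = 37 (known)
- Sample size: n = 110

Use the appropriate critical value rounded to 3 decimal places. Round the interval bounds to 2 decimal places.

The population standard deviation σ is known, so use a z-interval (standard normal critical value).

For 90% confidence, z* = 1.645 (from standard normal table)

Standard error: SE = σ/√n = 37/√110 = 3.527812

Margin of error: E = z* × SE = 1.645 × 3.527812 = 5.8033

Z-interval: x̄ ± E = 143 ± 5.8033 = (137.1967, 148.8033)

Rounded to 2 decimal places:

(137.20, 148.80)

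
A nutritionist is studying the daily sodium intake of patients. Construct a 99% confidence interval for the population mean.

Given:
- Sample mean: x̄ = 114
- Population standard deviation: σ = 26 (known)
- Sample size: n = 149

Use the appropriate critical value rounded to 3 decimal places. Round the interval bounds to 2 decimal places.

The population standard deviation σ is known, so use a z-interval (standard normal critical value).

For 99% confidence, z* = 2.576 (from standard normal table)

Standard error: SE = σ/√n = 26/√149 = 2.130003

Margin of error: E = z* × SE = 2.576 × 2.130003 = 5.4869

Z-interval: x̄ ± E = 114 ± 5.4869 = (108.5131, 119.4869)

Rounded to 2 decimal places:

(108.51, 119.49)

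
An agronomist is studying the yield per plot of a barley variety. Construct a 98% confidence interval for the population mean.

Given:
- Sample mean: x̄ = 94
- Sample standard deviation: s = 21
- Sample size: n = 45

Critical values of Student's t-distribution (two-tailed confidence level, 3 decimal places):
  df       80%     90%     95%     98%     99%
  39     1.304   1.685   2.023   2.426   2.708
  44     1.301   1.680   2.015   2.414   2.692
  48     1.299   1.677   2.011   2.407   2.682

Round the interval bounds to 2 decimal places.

The population standard deviation σ is unknown (only the sample standard deviation s is given), so use a t-interval with df = n - 1 = 45 - 1 = 44.

For 98% confidence with df = 44, t* = 2.414 (from t-table)

Standard error: SE = s/√n = 21/√45 = 3.130495

Margin of error: E = t* × SE = 2.414 × 3.130495 = 7.5570

T-interval: x̄ ± E = 94 ± 7.5570 = (86.4430, 101.5570)

Rounded to 2 decimal places:

(86.44, 101.56)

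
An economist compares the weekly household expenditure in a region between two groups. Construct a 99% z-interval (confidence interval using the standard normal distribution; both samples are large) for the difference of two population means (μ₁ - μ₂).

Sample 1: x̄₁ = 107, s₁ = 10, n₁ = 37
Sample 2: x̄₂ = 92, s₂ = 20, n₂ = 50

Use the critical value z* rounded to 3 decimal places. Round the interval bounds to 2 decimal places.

Both samples are large (n₁ = 37 ≥ 30, n₂ = 50 ≥ 30), so a z-interval for the difference of means applies.

Point estimate: x̄₁ - x̄₂ = 107 - 92 = 15

Standard error: SE = √(s₁²/n₁ + s₂²/n₂)
= √(10²/37 + 20²/50)
= √(2.702703 + 8.000000)
= 3.271499

For 99% confidence, z* = 2.576 (from standard normal table)
Margin of error: E = z* × SE = 2.576 × 3.271499 = 8.4274

Z-interval: (x̄₁ - x̄₂) ± E = 15 ± 8.4274 = (6.5726, 23.4274)

Rounded to 2 decimal places:

(6.57, 23.43)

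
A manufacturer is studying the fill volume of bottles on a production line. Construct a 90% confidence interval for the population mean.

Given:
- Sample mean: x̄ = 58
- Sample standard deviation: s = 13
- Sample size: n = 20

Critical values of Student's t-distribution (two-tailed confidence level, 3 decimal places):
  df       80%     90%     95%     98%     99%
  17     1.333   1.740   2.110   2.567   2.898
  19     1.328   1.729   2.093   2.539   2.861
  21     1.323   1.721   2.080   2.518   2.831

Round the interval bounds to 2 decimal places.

The population standard deviation σ is unknown (only the sample standard deviation s is given), so use a t-interval with df = n - 1 = 20 - 1 = 19.

For 90% confidence with df = 19, t* = 1.729 (from t-table)

Standard error: SE = s/√n = 13/√20 = 2.906888

Margin of error: E = t* × SE = 1.729 × 2.906888 = 5.0260

T-interval: x̄ ± E = 58 ± 5.0260 = (52.9740, 63.0260)

Rounded to 2 decimal places:

(52.97, 63.03)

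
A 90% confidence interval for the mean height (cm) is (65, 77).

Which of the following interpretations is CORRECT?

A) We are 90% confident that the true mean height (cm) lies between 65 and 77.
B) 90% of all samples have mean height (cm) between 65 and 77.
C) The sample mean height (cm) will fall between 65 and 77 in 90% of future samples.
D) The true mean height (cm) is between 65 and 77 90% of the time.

A confidence interval represents our confidence in the procedure, not a probability statement about the parameter.

Key concept: If we repeated this sampling process many times and computed a 90% CI each time, about 90% of those intervals would contain the true population parameter.

For this specific interval (65, 77):
- Midpoint (point estimate): 71
- Margin of error: 6

The correct interpretation is the one stating confidence that the true parameter lies in the interval — option A.

A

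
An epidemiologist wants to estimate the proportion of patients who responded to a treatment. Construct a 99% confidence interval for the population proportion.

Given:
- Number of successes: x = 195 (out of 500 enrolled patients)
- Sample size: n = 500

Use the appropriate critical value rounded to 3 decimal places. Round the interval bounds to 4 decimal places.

Sample proportion: p̂ = 195/500 = 0.390000

Check conditions for normal approximation:
  np̂ = 195 ≥ 10 ✓
  n(1-p̂) = 305 ≥ 10 ✓

The sample is large enough, so use a z-interval (normal approximation) for the proportion.

For 99% confidence, z* = 2.576 (from standard normal table)

Standard error: SE = √(p̂(1-p̂)/n) = √(0.390000×0.610000/500) = 0.02181284

Margin of error: E = z* × SE = 2.576 × 0.02181284 = 0.056190

Z-interval: p̂ ± E = 0.390000 ± 0.056190 = (0.333810, 0.446190)

Rounded to 4 decimal places:

(0.3338, 0.4462)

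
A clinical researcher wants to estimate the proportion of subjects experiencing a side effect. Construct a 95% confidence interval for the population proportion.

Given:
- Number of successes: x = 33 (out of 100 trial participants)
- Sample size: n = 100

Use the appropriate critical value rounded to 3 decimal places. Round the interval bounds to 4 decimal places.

Sample proportion: p̂ = 33/100 = 0.330000

Check conditions for normal approximation:
  np̂ = 33 ≥ 10 ✓
  n(1-p̂) = 67 ≥ 10 ✓

The sample is large enough, so use a z-interval (normal approximation) for the proportion.

For 95% confidence, z* = 1.96 (from standard normal table)

Standard error: SE = √(p̂(1-p̂)/n) = √(0.330000×0.670000/100) = 0.04702127

Margin of error: E = z* × SE = 1.96 × 0.04702127 = 0.092162

Z-interval: p̂ ± E = 0.330000 ± 0.092162 = (0.237838, 0.422162)

Rounded to 4 decimal places:

(0.2378, 0.4222)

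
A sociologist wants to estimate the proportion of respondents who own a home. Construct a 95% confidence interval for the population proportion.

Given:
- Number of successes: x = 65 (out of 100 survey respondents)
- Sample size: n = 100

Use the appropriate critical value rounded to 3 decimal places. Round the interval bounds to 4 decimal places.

Sample proportion: p̂ = 65/100 = 0.650000

Check conditions for normal approximation:
  np̂ = 65 ≥ 10 ✓
  n(1-p̂) = 35 ≥ 10 ✓

The sample is large enough, so use a z-interval (normal approximation) for the proportion.

For 95% confidence, z* = 1.96 (from standard normal table)

Standard error: SE = √(p̂(1-p̂)/n) = √(0.650000×0.350000/100) = 0.04769696

Margin of error: E = z* × SE = 1.96 × 0.04769696 = 0.093486

Z-interval: p̂ ± E = 0.650000 ± 0.093486 = (0.556514, 0.743486)

Rounded to 4 decimal places:

(0.5565, 0.7435)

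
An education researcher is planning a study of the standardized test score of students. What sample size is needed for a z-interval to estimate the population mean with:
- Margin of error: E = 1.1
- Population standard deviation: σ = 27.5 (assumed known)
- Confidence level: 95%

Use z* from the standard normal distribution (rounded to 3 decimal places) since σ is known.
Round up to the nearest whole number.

Using z* since population σ is known (z-interval formula).

For 95% confidence, z* = 1.96 (from standard normal table)

Sample size formula for z-interval: n = (z*σ/E)²

n = (1.96 × 27.5 / 1.1)²
  = (49.000000)²
  = 2401 (exactly)

This is already a whole number, so no rounding up is needed: n = 2401

2401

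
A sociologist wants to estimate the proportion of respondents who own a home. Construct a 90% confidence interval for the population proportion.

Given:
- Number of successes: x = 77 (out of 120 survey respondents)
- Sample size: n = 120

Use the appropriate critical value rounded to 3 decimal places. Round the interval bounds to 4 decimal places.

Sample proportion: p̂ = 77/120 = 0.641667

Check conditions for normal approximation:
  np̂ = 77 ≥ 10 ✓
  n(1-p̂) = 43 ≥ 10 ✓

The sample is large enough, so use a z-interval (normal approximation) for the proportion.

For 90% confidence, z* = 1.645 (from standard normal table)

Standard error: SE = √(p̂(1-p̂)/n) = √(0.641667×0.358333/120) = 0.04377314

Margin of error: E = z* × SE = 1.645 × 0.04377314 = 0.072007

Z-interval: p̂ ± E = 0.641667 ± 0.072007 = (0.569660, 0.713673)

Rounded to 4 decimal places:

(0.5697, 0.7137)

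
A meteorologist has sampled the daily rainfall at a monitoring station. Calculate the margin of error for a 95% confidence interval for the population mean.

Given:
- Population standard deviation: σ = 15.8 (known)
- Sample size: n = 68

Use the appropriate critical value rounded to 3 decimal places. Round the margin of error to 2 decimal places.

The population standard deviation σ is known, so use the z-interval margin of error formula.

For 95% confidence, z* = 1.96 (from standard normal table)

Margin of error formula for z-interval: E = z* × σ/√n

E = 1.96 × 15.8/√68
  = 1.96 × 1.916031
  = 3.7554

Rounded to 2 decimal places:

3.76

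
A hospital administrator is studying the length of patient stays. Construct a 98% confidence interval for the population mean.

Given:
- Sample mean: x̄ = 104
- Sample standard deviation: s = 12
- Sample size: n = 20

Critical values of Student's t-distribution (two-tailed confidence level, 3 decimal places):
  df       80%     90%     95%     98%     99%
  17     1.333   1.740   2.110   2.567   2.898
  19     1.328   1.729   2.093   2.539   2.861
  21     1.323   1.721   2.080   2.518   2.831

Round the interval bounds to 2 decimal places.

The population standard deviation σ is unknown (only the sample standard deviation s is given), so use a t-interval with df = n - 1 = 20 - 1 = 19.

For 98% confidence with df = 19, t* = 2.539 (from t-table)

Standard error: SE = s/√n = 12/√20 = 2.683282

Margin of error: E = t* × SE = 2.539 × 2.683282 = 6.8129

T-interval: x̄ ± E = 104 ± 6.8129 = (97.1871, 110.8129)

Rounded to 2 decimal places:

(97.19, 110.81)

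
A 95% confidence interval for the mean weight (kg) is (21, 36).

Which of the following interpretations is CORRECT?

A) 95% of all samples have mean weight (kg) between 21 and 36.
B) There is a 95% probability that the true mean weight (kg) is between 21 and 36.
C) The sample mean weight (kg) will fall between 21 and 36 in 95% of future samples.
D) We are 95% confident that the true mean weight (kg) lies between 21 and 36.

A confidence interval represents our confidence in the procedure, not a probability statement about the parameter.

Key concept: If we repeated this sampling process many times and computed a 95% CI each time, about 95% of those intervals would contain the true population parameter.

For this specific interval (21, 36):
- Midpoint (point estimate): 28.5
- Margin of error: 7.5

The correct interpretation is the one stating confidence that the true parameter lies in the interval — option D.

D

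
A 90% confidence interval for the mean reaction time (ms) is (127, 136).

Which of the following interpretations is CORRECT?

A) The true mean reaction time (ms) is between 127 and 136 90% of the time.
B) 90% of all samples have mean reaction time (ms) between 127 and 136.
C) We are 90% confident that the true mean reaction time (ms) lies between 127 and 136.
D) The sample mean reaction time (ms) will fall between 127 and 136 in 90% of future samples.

A confidence interval represents our confidence in the procedure, not a probability statement about the parameter.

Key concept: If we repeated this sampling process many times and computed a 90% CI each time, about 90% of those intervals would contain the true population parameter.

For this specific interval (127, 136):
- Midpoint (point estimate): 131.5
- Margin of error: 4.5

The correct interpretation is the one stating confidence that the true parameter lies in the interval — option C.

C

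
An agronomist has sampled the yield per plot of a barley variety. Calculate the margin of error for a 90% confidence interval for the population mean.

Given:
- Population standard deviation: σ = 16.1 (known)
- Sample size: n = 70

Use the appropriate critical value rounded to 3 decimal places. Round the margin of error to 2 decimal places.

The population standard deviation σ is known, so use the z-interval margin of error formula.

For 90% confidence, z* = 1.645 (from standard normal table)

Margin of error formula for z-interval: E = z* × σ/√n

E = 1.645 × 16.1/√70
  = 1.645 × 1.924318
  = 3.1655

Rounded to 2 decimal places:

3.17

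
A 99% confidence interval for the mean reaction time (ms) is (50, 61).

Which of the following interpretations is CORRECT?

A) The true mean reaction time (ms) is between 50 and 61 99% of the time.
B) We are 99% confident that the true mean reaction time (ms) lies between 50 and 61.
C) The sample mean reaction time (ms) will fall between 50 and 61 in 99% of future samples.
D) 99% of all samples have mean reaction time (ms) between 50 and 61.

A confidence interval represents our confidence in the procedure, not a probability statement about the parameter.

Key concept: If we repeated this sampling process many times and computed a 99% CI each time, about 99% of those intervals would contain the true population parameter.

For this specific interval (50, 61):
- Midpoint (point estimate): 55.5
- Margin of error: 5.5

The correct interpretation is the one stating confidence that the true parameter lies in the interval — option B.

B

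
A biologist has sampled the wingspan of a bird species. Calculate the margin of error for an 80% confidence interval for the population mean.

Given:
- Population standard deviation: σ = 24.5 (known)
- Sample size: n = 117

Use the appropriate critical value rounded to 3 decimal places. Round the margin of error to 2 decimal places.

The population standard deviation σ is known, so use the z-interval margin of error formula.

For 80% confidence, z* = 1.282 (from standard normal table)

Margin of error formula for z-interval: E = z* × σ/√n

E = 1.282 × 24.5/√117
  = 1.282 × 2.265026
  = 2.9038

Rounded to 2 decimal places:

2.90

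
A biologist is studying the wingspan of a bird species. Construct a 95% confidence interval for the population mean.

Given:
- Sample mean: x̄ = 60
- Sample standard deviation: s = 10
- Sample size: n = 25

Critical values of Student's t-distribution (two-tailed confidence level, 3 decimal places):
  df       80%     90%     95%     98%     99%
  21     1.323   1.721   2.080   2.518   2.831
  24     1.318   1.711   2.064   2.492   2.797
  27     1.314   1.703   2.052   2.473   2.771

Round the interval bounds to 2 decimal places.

The population standard deviation σ is unknown (only the sample standard deviation s is given), so use a t-interval with df = n - 1 = 25 - 1 = 24.

For 95% confidence with df = 24, t* = 2.064 (from t-table)

Standard error: SE = s/√n = 10/√25 = 2.000000

Margin of error: E = t* × SE = 2.064 × 2.000000 = 4.1280

T-interval: x̄ ± E = 60 ± 4.1280 = (55.8720, 64.1280)

Rounded to 2 decimal places:

(55.87, 64.13)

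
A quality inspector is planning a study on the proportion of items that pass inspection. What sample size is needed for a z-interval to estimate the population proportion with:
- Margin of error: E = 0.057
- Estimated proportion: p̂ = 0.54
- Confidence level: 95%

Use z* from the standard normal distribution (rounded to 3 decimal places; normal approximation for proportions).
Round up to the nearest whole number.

Using z* for proportion z-interval (normal approximation).

For 95% confidence, z* = 1.96 (from standard normal table)

Sample size formula for proportion z-interval: n = z*²p̂(1-p̂)/E²

n = 1.96² × 0.54 × 0.46 / 0.057²
  = 3.8416 × 0.2484 / 0.003249
  = 293.7068

Round up to the nearest whole number: n = 294

294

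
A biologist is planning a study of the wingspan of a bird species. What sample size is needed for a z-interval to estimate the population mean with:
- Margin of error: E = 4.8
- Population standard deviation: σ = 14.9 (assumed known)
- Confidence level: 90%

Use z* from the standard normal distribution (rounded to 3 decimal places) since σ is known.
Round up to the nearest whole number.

Using z* since population σ is known (z-interval formula).

For 90% confidence, z* = 1.645 (from standard normal table)

Sample size formula for z-interval: n = (z*σ/E)²

n = (1.645 × 14.9 / 4.8)²
  = (5.106354)²
  = 26.0749

Round up to the nearest whole number: n = 27

27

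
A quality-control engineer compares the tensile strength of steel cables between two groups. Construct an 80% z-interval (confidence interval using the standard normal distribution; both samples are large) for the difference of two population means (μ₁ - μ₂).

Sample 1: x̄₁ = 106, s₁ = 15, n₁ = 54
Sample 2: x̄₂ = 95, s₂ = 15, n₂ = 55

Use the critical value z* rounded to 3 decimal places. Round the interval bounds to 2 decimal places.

Both samples are large (n₁ = 54 ≥ 30, n₂ = 55 ≥ 30), so a z-interval for the difference of means applies.

Point estimate: x̄₁ - x̄₂ = 106 - 95 = 11

Standard error: SE = √(s₁²/n₁ + s₂²/n₂)
= √(15²/54 + 15²/55)
= √(4.166667 + 4.090909)
= 2.873600

For 80% confidence, z* = 1.282 (from standard normal table)
Margin of error: E = z* × SE = 1.282 × 2.873600 = 3.6840

Z-interval: (x̄₁ - x̄₂) ± E = 11 ± 3.6840 = (7.3160, 14.6840)

Rounded to 2 decimal places:

(7.32, 14.68)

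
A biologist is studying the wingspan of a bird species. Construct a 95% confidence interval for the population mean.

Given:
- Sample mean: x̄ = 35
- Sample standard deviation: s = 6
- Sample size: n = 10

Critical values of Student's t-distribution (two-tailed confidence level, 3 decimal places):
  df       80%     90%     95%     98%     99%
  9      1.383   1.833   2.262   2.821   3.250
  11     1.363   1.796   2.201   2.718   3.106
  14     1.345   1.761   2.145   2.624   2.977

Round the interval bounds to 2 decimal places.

The population standard deviation σ is unknown (only the sample standard deviation s is given), so use a t-interval with df = n - 1 = 10 - 1 = 9.

For 95% confidence with df = 9, t* = 2.262 (from t-table)

Standard error: SE = s/√n = 6/√10 = 1.897367

Margin of error: E = t* × SE = 2.262 × 1.897367 = 4.2918

T-interval: x̄ ± E = 35 ± 4.2918 = (30.7082, 39.2918)

Rounded to 2 decimal places:

(30.71, 39.29)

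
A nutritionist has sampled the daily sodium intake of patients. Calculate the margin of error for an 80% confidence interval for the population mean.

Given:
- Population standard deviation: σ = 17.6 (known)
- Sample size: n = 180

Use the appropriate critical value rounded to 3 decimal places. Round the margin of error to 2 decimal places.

The population standard deviation σ is known, so use the z-interval margin of error formula.

For 80% confidence, z* = 1.282 (from standard normal table)

Margin of error formula for z-interval: E = z* × σ/√n

E = 1.282 × 17.6/√180
  = 1.282 × 1.311827
  = 1.6818

Rounded to 2 decimal places:

1.68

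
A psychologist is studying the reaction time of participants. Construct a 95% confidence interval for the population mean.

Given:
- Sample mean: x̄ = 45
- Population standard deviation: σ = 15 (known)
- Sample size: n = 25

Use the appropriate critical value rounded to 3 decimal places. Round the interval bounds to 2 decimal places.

The population standard deviation σ is known, so use a z-interval (standard normal critical value).

For 95% confidence, z* = 1.96 (from standard normal table)

Standard error: SE = σ/√n = 15/√25 = 3.000000

Margin of error: E = z* × SE = 1.96 × 3.000000 = 5.8800

Z-interval: x̄ ± E = 45 ± 5.8800 = (39.1200, 50.8800)

Rounded to 2 decimal places:

(39.12, 50.88)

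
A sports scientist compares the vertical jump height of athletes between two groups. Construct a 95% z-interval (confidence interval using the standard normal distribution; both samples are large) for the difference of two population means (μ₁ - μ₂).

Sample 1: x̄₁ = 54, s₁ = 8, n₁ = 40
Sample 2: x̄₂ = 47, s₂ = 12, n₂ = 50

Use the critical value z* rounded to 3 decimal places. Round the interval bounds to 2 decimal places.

Both samples are large (n₁ = 40 ≥ 30, n₂ = 50 ≥ 30), so a z-interval for the difference of means applies.

Point estimate: x̄₁ - x̄₂ = 54 - 47 = 7

Standard error: SE = √(s₁²/n₁ + s₂²/n₂)
= √(8²/40 + 12²/50)
= √(1.600000 + 2.880000)
= 2.116601

For 95% confidence, z* = 1.96 (from standard normal table)
Margin of error: E = z* × SE = 1.96 × 2.116601 = 4.1485

Z-interval: (x̄₁ - x̄₂) ± E = 7 ± 4.1485 = (2.8515, 11.1485)

Rounded to 2 decimal places:

(2.85, 11.15)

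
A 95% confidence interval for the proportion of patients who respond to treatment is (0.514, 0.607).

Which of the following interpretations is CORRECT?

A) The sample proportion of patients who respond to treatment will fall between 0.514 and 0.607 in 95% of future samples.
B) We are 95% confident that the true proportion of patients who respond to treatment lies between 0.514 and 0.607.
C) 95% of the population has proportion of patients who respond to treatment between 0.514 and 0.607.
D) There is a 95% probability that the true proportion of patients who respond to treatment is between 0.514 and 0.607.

A confidence interval represents our confidence in the procedure, not a probability statement about the parameter.

Key concept: If we repeated this sampling process many times and computed a 95% CI each time, about 95% of those intervals would contain the true population parameter.

For this specific interval (0.514, 0.607):
- Midpoint (point estimate): 0.5605
- Margin of error: 0.0465

The correct interpretation is the one stating confidence that the true parameter lies in the interval — option B.

B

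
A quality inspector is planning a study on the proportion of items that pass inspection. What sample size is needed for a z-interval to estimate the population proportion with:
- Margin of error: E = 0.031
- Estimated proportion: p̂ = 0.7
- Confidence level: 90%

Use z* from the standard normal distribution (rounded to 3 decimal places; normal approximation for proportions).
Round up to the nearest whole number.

Using z* for proportion z-interval (normal approximation).

For 90% confidence, z* = 1.645 (from standard normal table)

Sample size formula for proportion z-interval: n = z*²p̂(1-p̂)/E²

n = 1.645² × 0.7 × 0.3 / 0.031²
  = 2.706025 × 0.21 / 0.000961
  = 591.3270

Round up to the nearest whole number: n = 592

592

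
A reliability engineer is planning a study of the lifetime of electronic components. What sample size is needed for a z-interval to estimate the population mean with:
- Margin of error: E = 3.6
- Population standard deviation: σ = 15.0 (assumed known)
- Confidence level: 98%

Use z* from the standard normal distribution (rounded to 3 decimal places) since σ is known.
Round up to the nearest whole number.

Using z* since population σ is known (z-interval formula).

For 98% confidence, z* = 2.326 (from standard normal table)

Sample size formula for z-interval: n = (z*σ/E)²

n = (2.326 × 15.0 / 3.6)²
  = (9.691667)²
  = 93.9284

Round up to the nearest whole number: n = 94

94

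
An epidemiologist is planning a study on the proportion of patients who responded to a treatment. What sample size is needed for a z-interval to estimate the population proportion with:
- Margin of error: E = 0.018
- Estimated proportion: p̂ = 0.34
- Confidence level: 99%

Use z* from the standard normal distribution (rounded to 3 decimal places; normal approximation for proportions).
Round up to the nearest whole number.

Using z* for proportion z-interval (normal approximation).

For 99% confidence, z* = 2.576 (from standard normal table)

Sample size formula for proportion z-interval: n = z*²p̂(1-p̂)/E²

n = 2.576² × 0.34 × 0.66 / 0.018²
  = 6.635776 × 0.2244 / 0.000324
  = 4595.8893

Round up to the nearest whole number: n = 4596

4596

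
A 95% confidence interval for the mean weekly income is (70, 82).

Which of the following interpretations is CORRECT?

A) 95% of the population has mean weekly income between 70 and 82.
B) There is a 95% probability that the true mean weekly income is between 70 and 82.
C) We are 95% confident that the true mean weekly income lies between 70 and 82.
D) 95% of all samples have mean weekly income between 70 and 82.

A confidence interval represents our confidence in the procedure, not a probability statement about the parameter.

Key concept: If we repeated this sampling process many times and computed a 95% CI each time, about 95% of those intervals would contain the true population parameter.

For this specific interval (70, 82):
- Midpoint (point estimate): 76
- Margin of error: 6

The correct interpretation is the one stating confidence that the true parameter lies in the interval — option C.

C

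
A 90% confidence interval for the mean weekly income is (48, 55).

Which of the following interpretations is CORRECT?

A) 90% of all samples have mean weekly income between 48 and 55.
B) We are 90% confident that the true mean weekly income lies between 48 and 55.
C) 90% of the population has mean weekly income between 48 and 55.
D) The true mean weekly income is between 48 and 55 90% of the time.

A confidence interval represents our confidence in the procedure, not a probability statement about the parameter.

Key concept: If we repeated this sampling process many times and computed a 90% CI each time, about 90% of those intervals would contain the true population parameter.

For this specific interval (48, 55):
- Midpoint (point estimate): 51.5
- Margin of error: 3.5

The correct interpretation is the one stating confidence that the true parameter lies in the interval — option B.

B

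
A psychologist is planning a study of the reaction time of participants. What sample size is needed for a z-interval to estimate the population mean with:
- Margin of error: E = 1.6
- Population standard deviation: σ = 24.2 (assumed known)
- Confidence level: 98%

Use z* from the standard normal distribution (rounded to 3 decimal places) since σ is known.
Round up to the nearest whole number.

Using z* since population σ is known (z-interval formula).

For 98% confidence, z* = 2.326 (from standard normal table)

Sample size formula for z-interval: n = (z*σ/E)²

n = (2.326 × 24.2 / 1.6)²
  = (35.180750)²
  = 1237.6852

Round up to the nearest whole number: n = 1238

1238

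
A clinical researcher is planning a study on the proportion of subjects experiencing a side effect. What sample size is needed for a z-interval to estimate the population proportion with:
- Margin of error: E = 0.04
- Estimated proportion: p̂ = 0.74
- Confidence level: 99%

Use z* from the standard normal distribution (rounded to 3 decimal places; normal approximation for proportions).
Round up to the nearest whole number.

Using z* for proportion z-interval (normal approximation).

For 99% confidence, z* = 2.576 (from standard normal table)

Sample size formula for proportion z-interval: n = z*²p̂(1-p̂)/E²

n = 2.576² × 0.74 × 0.26 / 0.04²
  = 6.635776 × 0.1924 / 0.0016
  = 797.9521

Round up to the nearest whole number: n = 798

798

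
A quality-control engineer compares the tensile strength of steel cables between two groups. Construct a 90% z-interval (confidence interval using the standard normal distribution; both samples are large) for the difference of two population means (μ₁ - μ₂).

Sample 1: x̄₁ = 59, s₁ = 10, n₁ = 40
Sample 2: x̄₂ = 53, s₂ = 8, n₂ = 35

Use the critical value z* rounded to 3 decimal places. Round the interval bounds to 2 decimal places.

Both samples are large (n₁ = 40 ≥ 30, n₂ = 35 ≥ 30), so a z-interval for the difference of means applies.

Point estimate: x̄₁ - x̄₂ = 59 - 53 = 6

Standard error: SE = √(s₁²/n₁ + s₂²/n₂)
= √(10²/40 + 8²/35)
= √(2.500000 + 1.828571)
= 2.080522

For 90% confidence, z* = 1.645 (from standard normal table)
Margin of error: E = z* × SE = 1.645 × 2.080522 = 3.4225

Z-interval: (x̄₁ - x̄₂) ± E = 6 ± 3.4225 = (2.5775, 9.4225)

Rounded to 2 decimal places:

(2.58, 9.42)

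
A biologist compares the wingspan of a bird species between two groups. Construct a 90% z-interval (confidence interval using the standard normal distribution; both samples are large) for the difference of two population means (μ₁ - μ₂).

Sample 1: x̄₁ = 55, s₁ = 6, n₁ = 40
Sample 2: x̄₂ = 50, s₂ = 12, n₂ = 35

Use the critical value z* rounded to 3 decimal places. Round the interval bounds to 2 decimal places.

Both samples are large (n₁ = 40 ≥ 30, n₂ = 35 ≥ 30), so a z-interval for the difference of means applies.

Point estimate: x̄₁ - x̄₂ = 55 - 50 = 5

Standard error: SE = √(s₁²/n₁ + s₂²/n₂)
= √(6²/40 + 12²/35)
= √(0.900000 + 4.114286)
= 2.239260

For 90% confidence, z* = 1.645 (from standard normal table)
Margin of error: E = z* × SE = 1.645 × 2.239260 = 3.6836

Z-interval: (x̄₁ - x̄₂) ± E = 5 ± 3.6836 = (1.3164, 8.6836)

Rounded to 2 decimal places:

(1.32, 8.68)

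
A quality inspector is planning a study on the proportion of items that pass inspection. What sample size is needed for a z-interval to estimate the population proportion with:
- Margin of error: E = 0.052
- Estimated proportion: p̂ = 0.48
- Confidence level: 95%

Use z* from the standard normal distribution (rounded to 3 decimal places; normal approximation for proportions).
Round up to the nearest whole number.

Using z* for proportion z-interval (normal approximation).

For 95% confidence, z* = 1.96 (from standard normal table)

Sample size formula for proportion z-interval: n = z*²p̂(1-p̂)/E²

n = 1.96² × 0.48 × 0.52 / 0.052²
  = 3.8416 × 0.2496 / 0.002704
  = 354.6092

Round up to the nearest whole number: n = 355

355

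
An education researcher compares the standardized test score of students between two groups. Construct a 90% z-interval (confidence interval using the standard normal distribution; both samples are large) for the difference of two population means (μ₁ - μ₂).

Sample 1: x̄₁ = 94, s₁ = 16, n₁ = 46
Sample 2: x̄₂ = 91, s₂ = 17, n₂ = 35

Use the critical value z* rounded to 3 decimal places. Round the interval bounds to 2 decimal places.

Both samples are large (n₁ = 46 ≥ 30, n₂ = 35 ≥ 30), so a z-interval for the difference of means applies.

Point estimate: x̄₁ - x̄₂ = 94 - 91 = 3

Standard error: SE = √(s₁²/n₁ + s₂²/n₂)
= √(16²/46 + 17²/35)
= √(5.565217 + 8.257143)
= 3.717843

For 90% confidence, z* = 1.645 (from standard normal table)
Margin of error: E = z* × SE = 1.645 × 3.717843 = 6.1159

Z-interval: (x̄₁ - x̄₂) ± E = 3 ± 6.1159 = (-3.1159, 9.1159)

Rounded to 2 decimal places:

(-3.12, 9.12)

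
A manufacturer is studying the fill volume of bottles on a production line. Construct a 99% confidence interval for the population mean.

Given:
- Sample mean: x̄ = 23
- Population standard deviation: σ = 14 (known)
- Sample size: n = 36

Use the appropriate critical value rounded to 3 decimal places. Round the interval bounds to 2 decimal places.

The population standard deviation σ is known, so use a z-interval (standard normal critical value).

For 99% confidence, z* = 2.576 (from standard normal table)

Standard error: SE = σ/√n = 14/√36 = 2.333333

Margin of error: E = z* × SE = 2.576 × 2.333333 = 6.0107

Z-interval: x̄ ± E = 23 ± 6.0107 = (16.9893, 29.0107)

Rounded to 2 decimal places:

(16.99, 29.01)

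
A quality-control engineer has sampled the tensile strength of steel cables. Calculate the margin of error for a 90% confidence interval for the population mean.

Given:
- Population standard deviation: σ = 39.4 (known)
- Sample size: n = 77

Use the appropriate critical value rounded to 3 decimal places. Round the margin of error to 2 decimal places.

The population standard deviation σ is known, so use the z-interval margin of error formula.

For 90% confidence, z* = 1.645 (from standard normal table)

Margin of error formula for z-interval: E = z* × σ/√n

E = 1.645 × 39.4/√77
  = 1.645 × 4.490047
  = 7.3861

Rounded to 2 decimal places:

7.39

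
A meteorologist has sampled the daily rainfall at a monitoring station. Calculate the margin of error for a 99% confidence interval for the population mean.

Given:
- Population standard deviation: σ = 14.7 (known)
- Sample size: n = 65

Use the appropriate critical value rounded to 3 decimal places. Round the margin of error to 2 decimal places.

The population standard deviation σ is known, so use the z-interval margin of error formula.

For 99% confidence, z* = 2.576 (from standard normal table)

Margin of error formula for z-interval: E = z* × σ/√n

E = 2.576 × 14.7/√65
  = 2.576 × 1.823311
  = 4.6968

Rounded to 2 decimal places:

4.70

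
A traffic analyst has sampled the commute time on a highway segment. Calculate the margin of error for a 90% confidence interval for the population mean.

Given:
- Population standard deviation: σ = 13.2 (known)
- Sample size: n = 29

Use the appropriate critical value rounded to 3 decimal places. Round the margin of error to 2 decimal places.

The population standard deviation σ is known, so use the z-interval margin of error formula.

For 90% confidence, z* = 1.645 (from standard normal table)

Margin of error formula for z-interval: E = z* × σ/√n

E = 1.645 × 13.2/√29
  = 1.645 × 2.451178
  = 4.0322

Rounded to 2 decimal places:

4.03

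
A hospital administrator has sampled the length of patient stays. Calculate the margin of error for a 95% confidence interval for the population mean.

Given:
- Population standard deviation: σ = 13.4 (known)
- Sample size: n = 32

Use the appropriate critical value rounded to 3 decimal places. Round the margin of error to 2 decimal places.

The population standard deviation σ is known, so use the z-interval margin of error formula.

For 95% confidence, z* = 1.96 (from standard normal table)

Margin of error formula for z-interval: E = z* × σ/√n

E = 1.96 × 13.4/√32
  = 1.96 × 2.368808
  = 4.6429

Rounded to 2 decimal places:

4.64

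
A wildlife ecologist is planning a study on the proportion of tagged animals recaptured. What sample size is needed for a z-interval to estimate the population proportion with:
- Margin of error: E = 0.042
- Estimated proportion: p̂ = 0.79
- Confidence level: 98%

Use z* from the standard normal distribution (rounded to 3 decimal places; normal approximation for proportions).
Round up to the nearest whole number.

Using z* for proportion z-interval (normal approximation).

For 98% confidence, z* = 2.326 (from standard normal table)

Sample size formula for proportion z-interval: n = z*²p̂(1-p̂)/E²

n = 2.326² × 0.79 × 0.21 / 0.042²
  = 5.410276 × 0.1659 / 0.001764
  = 508.8236

Round up to the nearest whole number: n = 509

509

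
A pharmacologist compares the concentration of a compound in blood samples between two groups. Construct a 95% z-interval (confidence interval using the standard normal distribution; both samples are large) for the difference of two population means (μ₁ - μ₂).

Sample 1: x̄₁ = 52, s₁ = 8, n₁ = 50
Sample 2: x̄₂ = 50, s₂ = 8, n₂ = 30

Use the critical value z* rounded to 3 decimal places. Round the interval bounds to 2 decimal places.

Both samples are large (n₁ = 50 ≥ 30, n₂ = 30 ≥ 30), so a z-interval for the difference of means applies.

Point estimate: x̄₁ - x̄₂ = 52 - 50 = 2

Standard error: SE = √(s₁²/n₁ + s₂²/n₂)
= √(8²/50 + 8²/30)
= √(1.280000 + 2.133333)
= 1.847521

For 95% confidence, z* = 1.96 (from standard normal table)
Margin of error: E = z* × SE = 1.96 × 1.847521 = 3.6211

Z-interval: (x̄₁ - x̄₂) ± E = 2 ± 3.6211 = (-1.6211, 5.6211)

Rounded to 2 decimal places:

(-1.62, 5.62)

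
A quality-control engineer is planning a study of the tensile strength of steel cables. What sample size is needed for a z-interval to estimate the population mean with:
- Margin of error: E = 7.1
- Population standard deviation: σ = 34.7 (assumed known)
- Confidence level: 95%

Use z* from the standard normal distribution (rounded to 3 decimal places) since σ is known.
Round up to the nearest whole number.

Using z* since population σ is known (z-interval formula).

For 95% confidence, z* = 1.96 (from standard normal table)

Sample size formula for z-interval: n = (z*σ/E)²

n = (1.96 × 34.7 / 7.1)²
  = (9.579155)²
  = 91.7602

Round up to the nearest whole number: n = 92

92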